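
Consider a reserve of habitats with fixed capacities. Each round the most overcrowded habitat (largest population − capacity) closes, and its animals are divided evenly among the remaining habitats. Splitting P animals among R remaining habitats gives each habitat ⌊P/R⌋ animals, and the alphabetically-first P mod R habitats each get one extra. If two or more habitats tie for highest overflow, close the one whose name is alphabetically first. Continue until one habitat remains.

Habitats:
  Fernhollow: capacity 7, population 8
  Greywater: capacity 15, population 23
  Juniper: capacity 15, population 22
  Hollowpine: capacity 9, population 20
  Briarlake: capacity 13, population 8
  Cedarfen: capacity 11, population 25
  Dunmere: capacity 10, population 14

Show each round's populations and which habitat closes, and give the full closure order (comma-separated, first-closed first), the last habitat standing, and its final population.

Closure order: Cedarfen, Hollowpine, Greywater, Juniper, Dunmere, Fernhollow
Last habitat: Briarlake with 120 animals

Round 1: Briarlake=8 Cedarfen=25 Dunmere=14 Fernhollow=8 Greywater=23 Hollowpine=20 Juniper=22 → close Cedarfen (overflow 14)
  25÷6 = 4 each, +1 to first 1
Round 2: Briarlake=13 Dunmere=18 Fernhollow=12 Greywater=27 Hollowpine=24 Juniper=26 → close Hollowpine (overflow 15)
  24÷5 = 4 each, +1 to first 4
Round 3: Briarlake=18 Dunmere=23 Fernhollow=17 Greywater=32 Juniper=30 → close Greywater (overflow 17)
  32÷4 = 8 each, +1 to first 0
Round 4: Briarlake=26 Dunmere=31 Fernhollow=25 Juniper=38 → close Juniper (overflow 23)
  38÷3 = 12 each, +1 to first 2
Round 5: Briarlake=39 Dunmere=44 Fernhollow=37 → close Dunmere (overflow 34)
  44÷2 = 22 each, +1 to first 0
Round 6: Briarlake=61 Fernhollow=59 → close Fernhollow (overflow 52)
  59÷1 = 59 each, +1 to first 0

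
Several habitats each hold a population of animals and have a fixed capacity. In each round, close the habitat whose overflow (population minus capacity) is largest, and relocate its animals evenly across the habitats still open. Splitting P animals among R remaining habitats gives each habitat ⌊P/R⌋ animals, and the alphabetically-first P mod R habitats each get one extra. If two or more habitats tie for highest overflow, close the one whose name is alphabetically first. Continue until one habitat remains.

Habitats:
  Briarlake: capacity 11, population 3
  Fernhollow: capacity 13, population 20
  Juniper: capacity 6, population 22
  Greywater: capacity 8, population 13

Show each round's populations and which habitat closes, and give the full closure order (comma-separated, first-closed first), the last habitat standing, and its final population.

Closure order: Juniper, Fernhollow, Greywater
Last habitat: Briarlake with 58 animals

Round 1: Briarlake=3 Fernhollow=20 Greywater=13 Juniper=22 → close Juniper (overflow 16)
  22÷3 = 7 each, +1 to first 1
Round 2: Briarlake=11 Fernhollow=27 Greywater=20 → close Fernhollow (overflow 14)
  27÷2 = 13 each, +1 to first 1
Round 3: Briarlake=25 Greywater=33 → close Greywater (overflow 25)
  33÷1 = 33 each, +1 to first 0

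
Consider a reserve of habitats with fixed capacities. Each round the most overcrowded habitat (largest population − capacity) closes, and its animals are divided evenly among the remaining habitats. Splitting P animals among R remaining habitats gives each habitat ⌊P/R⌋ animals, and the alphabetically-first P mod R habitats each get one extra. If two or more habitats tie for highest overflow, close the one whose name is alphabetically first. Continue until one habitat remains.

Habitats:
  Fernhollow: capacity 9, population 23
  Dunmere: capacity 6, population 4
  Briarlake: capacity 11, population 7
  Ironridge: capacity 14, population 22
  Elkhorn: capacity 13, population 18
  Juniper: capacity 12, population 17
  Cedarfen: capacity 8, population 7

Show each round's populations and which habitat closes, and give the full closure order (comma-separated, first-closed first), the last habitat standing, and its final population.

Round 1: Briarlake=7 Cedarfen=7 Dunmere=4 Elkhorn=18 Fernhollow=23 Ironridge=22 Juniper=17 → close Fernhollow (overflow 14)
  23÷6 = 3 each, +1 to first 5
Round 2: Briarlake=11 Cedarfen=11 Dunmere=8 Elkhorn=22 Ironridge=26 Juniper=20 → close Ironridge (overflow 12)
  26÷5 = 5 each, +1 to first 1
Round 3: Briarlake=17 Cedarfen=16 Dunmere=13 Elkhorn=27 Juniper=25 → close Elkhorn (overflow 14)
  27÷4 = 6 each, +1 to first 3
Round 4: Briarlake=24 Cedarfen=23 Dunmere=20 Juniper=31 → close Juniper (overflow 19)
  31÷3 = 10 each, +1 to first 1
Round 5: Briarlake=35 Cedarfen=33 Dunmere=30 → close Cedarfen (overflow 25)
  33÷2 = 16 each, +1 to first 1
Round 6: Briarlake=52 Dunmere=46 → close Briarlake (overflow 41)
  52÷1 = 52 each, +1 to first 0

Closure order: Fernhollow, Ironridge, Elkhorn, Juniper, Cedarfen, Briarlake
Last habitat: Dunmere with 98 animals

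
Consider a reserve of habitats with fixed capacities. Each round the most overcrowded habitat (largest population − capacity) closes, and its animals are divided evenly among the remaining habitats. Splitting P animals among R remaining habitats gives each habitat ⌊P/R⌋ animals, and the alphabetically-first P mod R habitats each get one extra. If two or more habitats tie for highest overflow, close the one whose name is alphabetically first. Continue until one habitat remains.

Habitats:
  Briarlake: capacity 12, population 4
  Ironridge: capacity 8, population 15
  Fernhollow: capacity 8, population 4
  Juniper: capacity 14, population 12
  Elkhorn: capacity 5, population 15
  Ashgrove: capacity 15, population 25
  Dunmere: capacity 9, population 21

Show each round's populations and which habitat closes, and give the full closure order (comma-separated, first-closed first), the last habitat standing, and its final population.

Closure order: Dunmere, Ashgrove, Elkhorn, Ironridge, Juniper, Fernhollow
Last habitat: Briarlake with 96 animals

Round 1: Ashgrove=25 Briarlake=4 Dunmere=21 Elkhorn=15 Fernhollow=4 Ironridge=15 Juniper=12 → close Dunmere (overflow 12)
  21÷6 = 3 each, +1 to first 3
Round 2: Ashgrove=29 Briarlake=8 Elkhorn=19 Fernhollow=7 Ironridge=18 Juniper=15 → close Ashgrove (overflow 14)
  29÷5 = 5 each, +1 to first 4
Round 3: Briarlake=14 Elkhorn=25 Fernhollow=13 Ironridge=24 Juniper=20 → close Elkhorn (overflow 20)
  25÷4 = 6 each, +1 to first 1
Round 4: Briarlake=21 Fernhollow=19 Ironridge=30 Juniper=26 → close Ironridge (overflow 22)
  30÷3 = 10 each, +1 to first 0
Round 5: Briarlake=31 Fernhollow=29 Juniper=36 → close Juniper (overflow 22)
  36÷2 = 18 each, +1 to first 0
Round 6: Briarlake=49 Fernhollow=47 → close Fernhollow (overflow 39)
  47÷1 = 47 each, +1 to first 0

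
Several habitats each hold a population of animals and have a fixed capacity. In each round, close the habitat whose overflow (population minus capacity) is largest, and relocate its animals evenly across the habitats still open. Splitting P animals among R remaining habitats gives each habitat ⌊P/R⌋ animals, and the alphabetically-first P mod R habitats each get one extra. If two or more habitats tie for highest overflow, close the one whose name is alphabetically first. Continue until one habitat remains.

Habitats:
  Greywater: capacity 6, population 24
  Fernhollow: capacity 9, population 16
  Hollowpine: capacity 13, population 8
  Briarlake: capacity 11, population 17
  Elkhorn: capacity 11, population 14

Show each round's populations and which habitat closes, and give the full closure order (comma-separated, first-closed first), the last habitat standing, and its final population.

Closure order: Greywater, Fernhollow, Briarlake, Elkhorn
Last habitat: Hollowpine with 79 animals

Round 1: Briarlake=17 Elkhorn=14 Fernhollow=16 Greywater=24 Hollowpine=8 → close Greywater (overflow 18)
  24÷4 = 6 each, +1 to first 0
Round 2: Briarlake=23 Elkhorn=20 Fernhollow=22 Hollowpine=14 → close Fernhollow (overflow 13)
  22÷3 = 7 each, +1 to first 1
Round 3: Briarlake=31 Elkhorn=27 Hollowpine=21 → close Briarlake (overflow 20)
  31÷2 = 15 each, +1 to first 1
Round 4: Elkhorn=43 Hollowpine=36 → close Elkhorn (overflow 32)
  43÷1 = 43 each, +1 to first 0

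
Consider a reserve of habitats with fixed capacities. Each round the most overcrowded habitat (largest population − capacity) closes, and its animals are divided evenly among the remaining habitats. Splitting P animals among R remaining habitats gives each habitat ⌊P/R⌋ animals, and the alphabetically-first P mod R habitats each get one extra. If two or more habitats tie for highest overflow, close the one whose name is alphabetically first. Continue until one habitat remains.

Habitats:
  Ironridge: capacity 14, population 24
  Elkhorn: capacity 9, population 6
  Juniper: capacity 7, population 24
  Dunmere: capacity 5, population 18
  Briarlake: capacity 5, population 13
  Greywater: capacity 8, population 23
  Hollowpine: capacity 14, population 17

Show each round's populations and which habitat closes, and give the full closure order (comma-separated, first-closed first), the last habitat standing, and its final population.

Round 1: Briarlake=13 Dunmere=18 Elkhorn=6 Greywater=23 Hollowpine=17 Ironridge=24 Juniper=24 → close Juniper (overflow 17)
  24÷6 = 4 each, +1 to first 0
Round 2: Briarlake=17 Dunmere=22 Elkhorn=10 Greywater=27 Hollowpine=21 Ironridge=28 → close Greywater (overflow 19)
  27÷5 = 5 each, +1 to first 2
Round 3: Briarlake=23 Dunmere=28 Elkhorn=15 Hollowpine=26 Ironridge=33 → close Dunmere (overflow 23)
  28÷4 = 7 each, +1 to first 0
Round 4: Briarlake=30 Elkhorn=22 Hollowpine=33 Ironridge=40 → close Ironridge (overflow 26)
  40÷3 = 13 each, +1 to first 1
Round 5: Briarlake=44 Elkhorn=35 Hollowpine=46 → close Briarlake (overflow 39)
  44÷2 = 22 each, +1 to first 0
Round 6: Elkhorn=57 Hollowpine=68 → close Hollowpine (overflow 54)
  68÷1 = 68 each, +1 to first 0

Closure order: Juniper, Greywater, Dunmere, Ironridge, Briarlake, Hollowpine
Last habitat: Elkhorn with 125 animals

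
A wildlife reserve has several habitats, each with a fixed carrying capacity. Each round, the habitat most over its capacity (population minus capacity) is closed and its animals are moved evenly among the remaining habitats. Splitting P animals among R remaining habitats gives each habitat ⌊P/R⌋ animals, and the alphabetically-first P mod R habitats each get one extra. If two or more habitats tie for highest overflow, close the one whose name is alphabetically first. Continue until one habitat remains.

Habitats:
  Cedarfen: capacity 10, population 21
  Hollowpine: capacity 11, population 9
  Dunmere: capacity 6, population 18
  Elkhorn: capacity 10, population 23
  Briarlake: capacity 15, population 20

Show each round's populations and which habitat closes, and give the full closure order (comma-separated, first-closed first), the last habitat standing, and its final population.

Round 1: Briarlake=20 Cedarfen=21 Dunmere=18 Elkhorn=23 Hollowpine=9 → close Elkhorn (overflow 13)
  23÷4 = 5 each, +1 to first 3
Round 2: Briarlake=26 Cedarfen=27 Dunmere=24 Hollowpine=14 → close Dunmere (overflow 18)
  24÷3 = 8 each, +1 to first 0
Round 3: Briarlake=34 Cedarfen=35 Hollowpine=22 → close Cedarfen (overflow 25)
  35÷2 = 17 each, +1 to first 1
Round 4: Briarlake=52 Hollowpine=39 → close Briarlake (overflow 37)
  52÷1 = 52 each, +1 to first 0

Closure order: Elkhorn, Dunmere, Cedarfen, Briarlake
Last habitat: Hollowpine with 91 animals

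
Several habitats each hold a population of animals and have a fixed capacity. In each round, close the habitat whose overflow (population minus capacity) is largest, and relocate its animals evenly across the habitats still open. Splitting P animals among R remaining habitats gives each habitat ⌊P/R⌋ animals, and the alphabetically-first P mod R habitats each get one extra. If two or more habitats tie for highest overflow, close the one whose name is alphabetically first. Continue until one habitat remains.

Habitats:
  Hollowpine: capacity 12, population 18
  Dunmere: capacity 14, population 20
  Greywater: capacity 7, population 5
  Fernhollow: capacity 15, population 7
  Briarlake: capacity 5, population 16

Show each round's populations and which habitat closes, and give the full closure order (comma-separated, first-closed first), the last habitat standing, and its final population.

Closure order: Briarlake, Dunmere, Hollowpine, Greywater
Last habitat: Fernhollow with 66 animals

Round 1: Briarlake=16 Dunmere=20 Fernhollow=7 Greywater=5 Hollowpine=18 → close Briarlake (overflow 11)
  16÷4 = 4 each, +1 to first 0
Round 2: Dunmere=24 Fernhollow=11 Greywater=9 Hollowpine=22 → close Dunmere (overflow 10)
  24÷3 = 8 each, +1 to first 0
Round 3: Fernhollow=19 Greywater=17 Hollowpine=30 → close Hollowpine (overflow 18)
  30÷2 = 15 each, +1 to first 0
Round 4: Fernhollow=34 Greywater=32 → close Greywater (overflow 25)
  32÷1 = 32 each, +1 to first 0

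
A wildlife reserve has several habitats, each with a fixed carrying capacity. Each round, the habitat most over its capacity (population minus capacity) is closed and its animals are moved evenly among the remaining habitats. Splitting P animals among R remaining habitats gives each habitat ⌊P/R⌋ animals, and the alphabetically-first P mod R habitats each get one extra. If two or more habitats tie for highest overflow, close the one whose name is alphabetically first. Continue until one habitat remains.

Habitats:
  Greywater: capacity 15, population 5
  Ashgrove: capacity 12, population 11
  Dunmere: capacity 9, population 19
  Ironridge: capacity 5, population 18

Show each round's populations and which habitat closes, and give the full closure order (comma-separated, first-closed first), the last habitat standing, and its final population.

Round 1: Ashgrove=11 Dunmere=19 Greywater=5 Ironridge=18 → close Ironridge (overflow 13)
  18÷3 = 6 each, +1 to first 0
Round 2: Ashgrove=17 Dunmere=25 Greywater=11 → close Dunmere (overflow 16)
  25÷2 = 12 each, +1 to first 1
Round 3: Ashgrove=30 Greywater=23 → close Ashgrove (overflow 18)
  30÷1 = 30 each, +1 to first 0

Closure order: Ironridge, Dunmere, Ashgrove
Last habitat: Greywater with 53 animals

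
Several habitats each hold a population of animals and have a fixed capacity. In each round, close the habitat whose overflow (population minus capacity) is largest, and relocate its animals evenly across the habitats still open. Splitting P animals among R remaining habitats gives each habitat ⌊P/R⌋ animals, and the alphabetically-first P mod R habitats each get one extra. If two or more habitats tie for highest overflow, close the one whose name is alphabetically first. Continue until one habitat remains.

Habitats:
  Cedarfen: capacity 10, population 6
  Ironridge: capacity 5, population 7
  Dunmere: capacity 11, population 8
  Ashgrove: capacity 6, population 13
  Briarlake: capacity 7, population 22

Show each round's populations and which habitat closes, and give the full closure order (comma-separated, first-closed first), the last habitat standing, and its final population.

Round 1: Ashgrove=13 Briarlake=22 Cedarfen=6 Dunmere=8 Ironridge=7 → close Briarlake (overflow 15)
  22÷4 = 5 each, +1 to first 2
Round 2: Ashgrove=19 Cedarfen=12 Dunmere=13 Ironridge=12 → close Ashgrove (overflow 13)
  19÷3 = 6 each, +1 to first 1
Round 3: Cedarfen=19 Dunmere=19 Ironridge=18 → close Ironridge (overflow 13)
  18÷2 = 9 each, +1 to first 0
Round 4: Cedarfen=28 Dunmere=28 → close Cedarfen (overflow 18)
  28÷1 = 28 each, +1 to first 0

Closure order: Briarlake, Ashgrove, Ironridge, Cedarfen
Last habitat: Dunmere with 56 animals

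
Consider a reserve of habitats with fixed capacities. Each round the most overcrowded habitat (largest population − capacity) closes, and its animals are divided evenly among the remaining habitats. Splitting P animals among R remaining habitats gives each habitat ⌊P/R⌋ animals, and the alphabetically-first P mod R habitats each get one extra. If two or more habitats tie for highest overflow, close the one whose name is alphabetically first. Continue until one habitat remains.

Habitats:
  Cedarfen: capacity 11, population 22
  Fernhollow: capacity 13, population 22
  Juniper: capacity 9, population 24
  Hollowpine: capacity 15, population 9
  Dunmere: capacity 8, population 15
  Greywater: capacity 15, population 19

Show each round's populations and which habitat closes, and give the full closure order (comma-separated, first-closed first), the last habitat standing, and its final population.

Closure order: Juniper, Cedarfen, Fernhollow, Dunmere, Greywater
Last habitat: Hollowpine with 111 animals

Round 1: Cedarfen=22 Dunmere=15 Fernhollow=22 Greywater=19 Hollowpine=9 Juniper=24 → close Juniper (overflow 15)
  24÷5 = 4 each, +1 to first 4
Round 2: Cedarfen=27 Dunmere=20 Fernhollow=27 Greywater=24 Hollowpine=13 → close Cedarfen (overflow 16)
  27÷4 = 6 each, +1 to first 3
Round 3: Dunmere=27 Fernhollow=34 Greywater=31 Hollowpine=19 → close Fernhollow (overflow 21)
  34÷3 = 11 each, +1 to first 1
Round 4: Dunmere=39 Greywater=42 Hollowpine=30 → close Dunmere (overflow 31)
  39÷2 = 19 each, +1 to first 1
Round 5: Greywater=62 Hollowpine=49 → close Greywater (overflow 47)
  62÷1 = 62 each, +1 to first 0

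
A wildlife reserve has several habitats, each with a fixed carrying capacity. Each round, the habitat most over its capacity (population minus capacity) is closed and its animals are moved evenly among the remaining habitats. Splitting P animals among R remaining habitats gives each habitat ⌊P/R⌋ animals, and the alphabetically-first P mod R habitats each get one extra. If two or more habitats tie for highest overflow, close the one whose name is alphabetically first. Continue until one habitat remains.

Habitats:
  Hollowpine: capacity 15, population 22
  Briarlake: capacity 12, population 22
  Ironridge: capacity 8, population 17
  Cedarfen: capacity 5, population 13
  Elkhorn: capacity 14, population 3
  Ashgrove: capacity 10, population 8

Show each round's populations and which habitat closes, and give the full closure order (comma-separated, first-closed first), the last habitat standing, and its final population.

Round 1: Ashgrove=8 Briarlake=22 Cedarfen=13 Elkhorn=3 Hollowpine=22 Ironridge=17 → close Briarlake (overflow 10)
  22÷5 = 4 each, +1 to first 2
Round 2: Ashgrove=13 Cedarfen=18 Elkhorn=7 Hollowpine=26 Ironridge=21 → close Cedarfen (overflow 13)
  18÷4 = 4 each, +1 to first 2
Round 3: Ashgrove=18 Elkhorn=12 Hollowpine=30 Ironridge=25 → close Ironridge (overflow 17)
  25÷3 = 8 each, +1 to first 1
Round 4: Ashgrove=27 Elkhorn=20 Hollowpine=38 → close Hollowpine (overflow 23)
  38÷2 = 19 each, +1 to first 0
Round 5: Ashgrove=46 Elkhorn=39 → close Ashgrove (overflow 36)
  46÷1 = 46 each, +1 to first 0

Closure order: Briarlake, Cedarfen, Ironridge, Hollowpine, Ashgrove
Last habitat: Elkhorn with 85 animals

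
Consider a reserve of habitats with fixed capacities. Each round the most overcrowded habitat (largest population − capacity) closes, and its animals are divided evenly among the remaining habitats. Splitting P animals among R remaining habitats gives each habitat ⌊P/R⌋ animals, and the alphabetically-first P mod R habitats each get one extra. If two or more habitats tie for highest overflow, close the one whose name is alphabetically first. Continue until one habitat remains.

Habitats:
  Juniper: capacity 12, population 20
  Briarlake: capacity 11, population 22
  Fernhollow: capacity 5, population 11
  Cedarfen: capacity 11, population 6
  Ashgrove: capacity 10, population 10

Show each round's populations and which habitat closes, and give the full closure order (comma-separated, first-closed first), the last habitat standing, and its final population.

Closure order: Briarlake, Juniper, Fernhollow, Ashgrove
Last habitat: Cedarfen with 69 animals

Round 1: Ashgrove=10 Briarlake=22 Cedarfen=6 Fernhollow=11 Juniper=20 → close Briarlake (overflow 11)
  22÷4 = 5 each, +1 to first 2
Round 2: Ashgrove=16 Cedarfen=12 Fernhollow=16 Juniper=25 → close Juniper (overflow 13)
  25÷3 = 8 each, +1 to first 1
Round 3: Ashgrove=25 Cedarfen=20 Fernhollow=24 → close Fernhollow (overflow 19)
  24÷2 = 12 each, +1 to first 0
Round 4: Ashgrove=37 Cedarfen=32 → close Ashgrove (overflow 27)
  37÷1 = 37 each, +1 to first 0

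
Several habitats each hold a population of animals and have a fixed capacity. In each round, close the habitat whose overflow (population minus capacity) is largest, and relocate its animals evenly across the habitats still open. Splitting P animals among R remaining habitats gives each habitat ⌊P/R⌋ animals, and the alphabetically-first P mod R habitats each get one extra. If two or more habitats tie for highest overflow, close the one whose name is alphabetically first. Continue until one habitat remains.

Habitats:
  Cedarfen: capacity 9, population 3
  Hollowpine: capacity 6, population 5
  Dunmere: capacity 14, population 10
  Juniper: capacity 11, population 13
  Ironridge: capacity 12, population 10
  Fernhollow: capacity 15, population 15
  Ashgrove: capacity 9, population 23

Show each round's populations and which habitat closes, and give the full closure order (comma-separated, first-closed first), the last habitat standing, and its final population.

Round 1: Ashgrove=23 Cedarfen=3 Dunmere=10 Fernhollow=15 Hollowpine=5 Ironridge=10 Juniper=13 → close Ashgrove (overflow 14)
  23÷6 = 3 each, +1 to first 5
Round 2: Cedarfen=7 Dunmere=14 Fernhollow=19 Hollowpine=9 Ironridge=14 Juniper=16 → close Juniper (overflow 5)
  16÷5 = 3 each, +1 to first 1
Round 3: Cedarfen=11 Dunmere=17 Fernhollow=22 Hollowpine=12 Ironridge=17 → close Fernhollow (overflow 7)
  22÷4 = 5 each, +1 to first 2
Round 4: Cedarfen=17 Dunmere=23 Hollowpine=17 Ironridge=22 → close Hollowpine (overflow 11)
  17÷3 = 5 each, +1 to first 2
Round 5: Cedarfen=23 Dunmere=29 Ironridge=27 → close Dunmere (overflow 15)
  29÷2 = 14 each, +1 to first 1
Round 6: Cedarfen=38 Ironridge=41 → close Cedarfen (overflow 29)
  38÷1 = 38 each, +1 to first 0

Closure order: Ashgrove, Juniper, Fernhollow, Hollowpine, Dunmere, Cedarfen
Last habitat: Ironridge with 79 animals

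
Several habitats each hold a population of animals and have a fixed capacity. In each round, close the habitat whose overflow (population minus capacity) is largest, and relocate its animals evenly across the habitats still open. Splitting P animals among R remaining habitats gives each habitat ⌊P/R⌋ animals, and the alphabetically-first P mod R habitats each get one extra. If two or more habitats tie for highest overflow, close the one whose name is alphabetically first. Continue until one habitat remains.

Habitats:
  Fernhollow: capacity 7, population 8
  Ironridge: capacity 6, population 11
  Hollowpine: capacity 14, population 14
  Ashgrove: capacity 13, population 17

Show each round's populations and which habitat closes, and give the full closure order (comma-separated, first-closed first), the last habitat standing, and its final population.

Closure order: Ironridge, Ashgrove, Fernhollow
Last habitat: Hollowpine with 50 animals

Round 1: Ashgrove=17 Fernhollow=8 Hollowpine=14 Ironridge=11 → close Ironridge (overflow 5)
  11÷3 = 3 each, +1 to first 2
Round 2: Ashgrove=21 Fernhollow=12 Hollowpine=17 → close Ashgrove (overflow 8)
  21÷2 = 10 each, +1 to first 1
Round 3: Fernhollow=23 Hollowpine=27 → close Fernhollow (overflow 16)
  23÷1 = 23 each, +1 to first 0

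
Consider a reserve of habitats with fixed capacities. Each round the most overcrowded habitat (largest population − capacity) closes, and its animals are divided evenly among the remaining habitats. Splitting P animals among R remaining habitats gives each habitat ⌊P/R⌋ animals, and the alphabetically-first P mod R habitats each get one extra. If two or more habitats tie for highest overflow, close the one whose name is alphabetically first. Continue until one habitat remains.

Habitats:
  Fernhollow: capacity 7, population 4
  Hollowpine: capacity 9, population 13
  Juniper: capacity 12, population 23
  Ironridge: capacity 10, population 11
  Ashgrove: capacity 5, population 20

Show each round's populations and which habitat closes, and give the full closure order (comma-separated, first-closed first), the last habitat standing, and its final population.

Closure order: Ashgrove, Juniper, Hollowpine, Ironridge
Last habitat: Fernhollow with 71 animals

Round 1: Ashgrove=20 Fernhollow=4 Hollowpine=13 Ironridge=11 Juniper=23 → close Ashgrove (overflow 15)
  20÷4 = 5 each, +1 to first 0
Round 2: Fernhollow=9 Hollowpine=18 Ironridge=16 Juniper=28 → close Juniper (overflow 16)
  28÷3 = 9 each, +1 to first 1
Round 3: Fernhollow=19 Hollowpine=27 Ironridge=25 → close Hollowpine (overflow 18)
  27÷2 = 13 each, +1 to first 1
Round 4: Fernhollow=33 Ironridge=38 → close Ironridge (overflow 28)
  38÷1 = 38 each, +1 to first 0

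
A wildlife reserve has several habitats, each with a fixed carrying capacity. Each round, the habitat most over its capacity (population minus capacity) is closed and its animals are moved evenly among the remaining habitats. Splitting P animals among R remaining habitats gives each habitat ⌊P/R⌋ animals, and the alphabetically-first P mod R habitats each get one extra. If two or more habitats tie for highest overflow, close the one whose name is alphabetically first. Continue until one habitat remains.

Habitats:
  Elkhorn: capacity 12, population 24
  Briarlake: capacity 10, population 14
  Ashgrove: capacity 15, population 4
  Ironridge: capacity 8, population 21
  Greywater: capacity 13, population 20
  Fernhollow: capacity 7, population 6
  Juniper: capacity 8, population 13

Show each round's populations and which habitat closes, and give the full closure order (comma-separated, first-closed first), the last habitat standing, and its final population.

Closure order: Ironridge, Elkhorn, Greywater, Briarlake, Juniper, Fernhollow
Last habitat: Ashgrove with 102 animals

Round 1: Ashgrove=4 Briarlake=14 Elkhorn=24 Fernhollow=6 Greywater=20 Ironridge=21 Juniper=13 → close Ironridge (overflow 13)
  21÷6 = 3 each, +1 to first 3
Round 2: Ashgrove=8 Briarlake=18 Elkhorn=28 Fernhollow=9 Greywater=23 Juniper=16 → close Elkhorn (overflow 16)
  28÷5 = 5 each, +1 to first 3
Round 3: Ashgrove=14 Briarlake=24 Fernhollow=15 Greywater=28 Juniper=21 → close Greywater (overflow 15)
  28÷4 = 7 each, +1 to first 0
Round 4: Ashgrove=21 Briarlake=31 Fernhollow=22 Juniper=28 → close Briarlake (overflow 21)
  31÷3 = 10 each, +1 to first 1
Round 5: Ashgrove=32 Fernhollow=32 Juniper=38 → close Juniper (overflow 30)
  38÷2 = 19 each, +1 to first 0
Round 6: Ashgrove=51 Fernhollow=51 → close Fernhollow (overflow 44)
  51÷1 = 51 each, +1 to first 0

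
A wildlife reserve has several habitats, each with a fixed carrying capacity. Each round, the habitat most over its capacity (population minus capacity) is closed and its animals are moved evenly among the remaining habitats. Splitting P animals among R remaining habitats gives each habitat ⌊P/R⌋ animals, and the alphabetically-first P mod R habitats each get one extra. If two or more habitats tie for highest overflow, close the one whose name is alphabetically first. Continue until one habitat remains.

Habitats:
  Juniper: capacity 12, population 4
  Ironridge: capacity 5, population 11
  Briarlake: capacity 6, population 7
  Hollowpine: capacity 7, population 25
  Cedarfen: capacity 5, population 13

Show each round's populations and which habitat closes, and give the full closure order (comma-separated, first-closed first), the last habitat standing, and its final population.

Round 1: Briarlake=7 Cedarfen=13 Hollowpine=25 Ironridge=11 Juniper=4 → close Hollowpine (overflow 18)
  25÷4 = 6 each, +1 to first 1
Round 2: Briarlake=14 Cedarfen=19 Ironridge=17 Juniper=10 → close Cedarfen (overflow 14)
  19÷3 = 6 each, +1 to first 1
Round 3: Briarlake=21 Ironridge=23 Juniper=16 → close Ironridge (overflow 18)
  23÷2 = 11 each, +1 to first 1
Round 4: Briarlake=33 Juniper=27 → close Briarlake (overflow 27)
  33÷1 = 33 each, +1 to first 0

Closure order: Hollowpine, Cedarfen, Ironridge, Briarlake
Last habitat: Juniper with 60 animals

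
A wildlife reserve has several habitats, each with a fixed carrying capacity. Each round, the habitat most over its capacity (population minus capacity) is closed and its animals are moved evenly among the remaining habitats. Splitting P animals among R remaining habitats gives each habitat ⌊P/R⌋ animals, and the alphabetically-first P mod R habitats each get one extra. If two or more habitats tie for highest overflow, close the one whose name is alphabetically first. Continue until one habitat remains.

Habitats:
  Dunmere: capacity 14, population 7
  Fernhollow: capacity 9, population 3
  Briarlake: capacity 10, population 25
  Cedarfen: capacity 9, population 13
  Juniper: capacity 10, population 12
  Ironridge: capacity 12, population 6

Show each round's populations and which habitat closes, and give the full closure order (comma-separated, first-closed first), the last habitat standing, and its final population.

Round 1: Briarlake=25 Cedarfen=13 Dunmere=7 Fernhollow=3 Ironridge=6 Juniper=12 → close Briarlake (overflow 15)
  25÷5 = 5 each, +1 to first 0
Round 2: Cedarfen=18 Dunmere=12 Fernhollow=8 Ironridge=11 Juniper=17 → close Cedarfen (overflow 9)
  18÷4 = 4 each, +1 to first 2
Round 3: Dunmere=17 Fernhollow=13 Ironridge=15 Juniper=21 → close Juniper (overflow 11)
  21÷3 = 7 each, +1 to first 0
Round 4: Dunmere=24 Fernhollow=20 Ironridge=22 → close Fernhollow (overflow 11)
  20÷2 = 10 each, +1 to first 0
Round 5: Dunmere=34 Ironridge=32 → close Dunmere (overflow 20)
  34÷1 = 34 each, +1 to first 0

Closure order: Briarlake, Cedarfen, Juniper, Fernhollow, Dunmere
Last habitat: Ironridge with 66 animals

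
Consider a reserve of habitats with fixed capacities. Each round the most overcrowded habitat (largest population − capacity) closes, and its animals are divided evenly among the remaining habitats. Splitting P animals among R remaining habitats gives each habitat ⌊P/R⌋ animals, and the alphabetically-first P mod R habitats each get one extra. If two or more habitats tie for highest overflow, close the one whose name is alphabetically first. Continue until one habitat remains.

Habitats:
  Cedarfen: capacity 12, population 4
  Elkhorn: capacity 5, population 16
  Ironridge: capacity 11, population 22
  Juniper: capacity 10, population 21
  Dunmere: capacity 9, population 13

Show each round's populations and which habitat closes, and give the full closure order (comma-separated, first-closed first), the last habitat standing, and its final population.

Closure order: Elkhorn, Ironridge, Juniper, Dunmere
Last habitat: Cedarfen with 76 animals

Round 1: Cedarfen=4 Dunmere=13 Elkhorn=16 Ironridge=22 Juniper=21 → close Elkhorn (overflow 11)
  16÷4 = 4 each, +1 to first 0
Round 2: Cedarfen=8 Dunmere=17 Ironridge=26 Juniper=25 → close Ironridge (overflow 15)
  26÷3 = 8 each, +1 to first 2
Round 3: Cedarfen=17 Dunmere=26 Juniper=33 → close Juniper (overflow 23)
  33÷2 = 16 each, +1 to first 1
Round 4: Cedarfen=34 Dunmere=42 → close Dunmere (overflow 33)
  42÷1 = 42 each, +1 to first 0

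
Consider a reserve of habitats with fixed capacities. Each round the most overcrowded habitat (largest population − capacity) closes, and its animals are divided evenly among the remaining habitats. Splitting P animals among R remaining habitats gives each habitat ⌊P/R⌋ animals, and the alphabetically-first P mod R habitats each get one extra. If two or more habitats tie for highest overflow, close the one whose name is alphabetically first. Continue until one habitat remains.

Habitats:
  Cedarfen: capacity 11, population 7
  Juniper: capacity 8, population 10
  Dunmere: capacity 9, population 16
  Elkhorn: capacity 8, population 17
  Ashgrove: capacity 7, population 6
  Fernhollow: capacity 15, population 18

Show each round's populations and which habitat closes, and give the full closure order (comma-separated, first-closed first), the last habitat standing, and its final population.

Closure order: Elkhorn, Dunmere, Fernhollow, Ashgrove, Juniper
Last habitat: Cedarfen with 74 animals

Round 1: Ashgrove=6 Cedarfen=7 Dunmere=16 Elkhorn=17 Fernhollow=18 Juniper=10 → close Elkhorn (overflow 9)
  17÷5 = 3 each, +1 to first 2
Round 2: Ashgrove=10 Cedarfen=11 Dunmere=19 Fernhollow=21 Juniper=13 → close Dunmere (overflow 10)
  19÷4 = 4 each, +1 to first 3
Round 3: Ashgrove=15 Cedarfen=16 Fernhollow=26 Juniper=17 → close Fernhollow (overflow 11)
  26÷3 = 8 each, +1 to first 2
Round 4: Ashgrove=24 Cedarfen=25 Juniper=25 → close Ashgrove (overflow 17)
  24÷2 = 12 each, +1 to first 0
Round 5: Cedarfen=37 Juniper=37 → close Juniper (overflow 29)
  37÷1 = 37 each, +1 to first 0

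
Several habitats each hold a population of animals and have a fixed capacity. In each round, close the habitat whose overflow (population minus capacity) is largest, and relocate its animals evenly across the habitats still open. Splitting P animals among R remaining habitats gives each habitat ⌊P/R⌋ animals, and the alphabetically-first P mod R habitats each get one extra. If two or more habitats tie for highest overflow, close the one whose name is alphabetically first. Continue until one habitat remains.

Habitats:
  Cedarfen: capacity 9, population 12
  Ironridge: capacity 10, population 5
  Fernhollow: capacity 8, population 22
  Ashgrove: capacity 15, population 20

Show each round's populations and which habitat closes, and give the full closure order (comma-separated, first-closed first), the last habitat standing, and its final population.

Round 1: Ashgrove=20 Cedarfen=12 Fernhollow=22 Ironridge=5 → close Fernhollow (overflow 14)
  22÷3 = 7 each, +1 to first 1
Round 2: Ashgrove=28 Cedarfen=19 Ironridge=12 → close Ashgrove (overflow 13)
  28÷2 = 14 each, +1 to first 0
Round 3: Cedarfen=33 Ironridge=26 → close Cedarfen (overflow 24)
  33÷1 = 33 each, +1 to first 0

Closure order: Fernhollow, Ashgrove, Cedarfen
Last habitat: Ironridge with 59 animals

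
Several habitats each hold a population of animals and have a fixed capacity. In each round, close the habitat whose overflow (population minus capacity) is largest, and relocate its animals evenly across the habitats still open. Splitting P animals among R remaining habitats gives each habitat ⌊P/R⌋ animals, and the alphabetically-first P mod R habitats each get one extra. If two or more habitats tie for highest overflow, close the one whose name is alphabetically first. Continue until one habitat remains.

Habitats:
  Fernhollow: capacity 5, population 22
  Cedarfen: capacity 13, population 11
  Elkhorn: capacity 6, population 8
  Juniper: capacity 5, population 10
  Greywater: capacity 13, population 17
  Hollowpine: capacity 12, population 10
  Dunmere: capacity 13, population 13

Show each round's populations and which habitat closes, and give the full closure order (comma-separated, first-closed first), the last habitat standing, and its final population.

Round 1: Cedarfen=11 Dunmere=13 Elkhorn=8 Fernhollow=22 Greywater=17 Hollowpine=10 Juniper=10 → close Fernhollow (overflow 17)
  22÷6 = 3 each, +1 to first 4
Round 2: Cedarfen=15 Dunmere=17 Elkhorn=12 Greywater=21 Hollowpine=13 Juniper=13 → close Greywater (overflow 8)
  21÷5 = 4 each, +1 to first 1
Round 3: Cedarfen=20 Dunmere=21 Elkhorn=16 Hollowpine=17 Juniper=17 → close Juniper (overflow 12)
  17÷4 = 4 each, +1 to first 1
Round 4: Cedarfen=25 Dunmere=25 Elkhorn=20 Hollowpine=21 → close Elkhorn (overflow 14)
  20÷3 = 6 each, +1 to first 2
Round 5: Cedarfen=32 Dunmere=32 Hollowpine=27 → close Cedarfen (overflow 19)
  32÷2 = 16 each, +1 to first 0
Round 6: Dunmere=48 Hollowpine=43 → close Dunmere (overflow 35)
  48÷1 = 48 each, +1 to first 0

Closure order: Fernhollow, Greywater, Juniper, Elkhorn, Cedarfen, Dunmere
Last habitat: Hollowpine with 91 animals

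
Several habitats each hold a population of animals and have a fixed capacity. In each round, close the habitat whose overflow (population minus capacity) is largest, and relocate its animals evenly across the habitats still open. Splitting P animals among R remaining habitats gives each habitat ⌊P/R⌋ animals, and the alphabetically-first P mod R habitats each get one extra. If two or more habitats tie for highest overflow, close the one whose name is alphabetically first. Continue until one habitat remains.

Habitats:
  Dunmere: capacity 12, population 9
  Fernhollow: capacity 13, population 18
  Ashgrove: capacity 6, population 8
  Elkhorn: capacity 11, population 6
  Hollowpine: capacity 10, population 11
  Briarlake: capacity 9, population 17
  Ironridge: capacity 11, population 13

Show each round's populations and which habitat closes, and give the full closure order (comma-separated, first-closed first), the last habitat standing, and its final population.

Closure order: Briarlake, Fernhollow, Ashgrove, Hollowpine, Ironridge, Dunmere
Last habitat: Elkhorn with 82 animals

Round 1: Ashgrove=8 Briarlake=17 Dunmere=9 Elkhorn=6 Fernhollow=18 Hollowpine=11 Ironridge=13 → close Briarlake (overflow 8)
  17÷6 = 2 each, +1 to first 5
Round 2: Ashgrove=11 Dunmere=12 Elkhorn=9 Fernhollow=21 Hollowpine=14 Ironridge=15 → close Fernhollow (overflow 8)
  21÷5 = 4 each, +1 to first 1
Round 3: Ashgrove=16 Dunmere=16 Elkhorn=13 Hollowpine=18 Ironridge=19 → close Ashgrove (overflow 10)
  16÷4 = 4 each, +1 to first 0
Round 4: Dunmere=20 Elkhorn=17 Hollowpine=22 Ironridge=23 → close Hollowpine (overflow 12)
  22÷3 = 7 each, +1 to first 1
Round 5: Dunmere=28 Elkhorn=24 Ironridge=30 → close Ironridge (overflow 19)
  30÷2 = 15 each, +1 to first 0
Round 6: Dunmere=43 Elkhorn=39 → close Dunmere (overflow 31)
  43÷1 = 43 each, +1 to first 0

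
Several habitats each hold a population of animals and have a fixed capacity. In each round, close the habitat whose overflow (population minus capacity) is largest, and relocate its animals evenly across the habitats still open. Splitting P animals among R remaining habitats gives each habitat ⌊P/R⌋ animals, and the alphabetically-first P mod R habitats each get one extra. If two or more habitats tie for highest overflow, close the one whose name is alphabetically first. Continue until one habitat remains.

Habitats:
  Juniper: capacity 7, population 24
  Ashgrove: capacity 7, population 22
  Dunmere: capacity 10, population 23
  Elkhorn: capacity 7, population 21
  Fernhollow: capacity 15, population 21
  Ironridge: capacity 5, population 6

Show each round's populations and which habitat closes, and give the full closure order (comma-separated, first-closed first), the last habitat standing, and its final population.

Round 1: Ashgrove=22 Dunmere=23 Elkhorn=21 Fernhollow=21 Ironridge=6 Juniper=24 → close Juniper (overflow 17)
  24÷5 = 4 each, +1 to first 4
Round 2: Ashgrove=27 Dunmere=28 Elkhorn=26 Fernhollow=26 Ironridge=10 → close Ashgrove (overflow 20)
  27÷4 = 6 each, +1 to first 3
Round 3: Dunmere=35 Elkhorn=33 Fernhollow=33 Ironridge=16 → close Elkhorn (overflow 26)
  33÷3 = 11 each, +1 to first 0
Round 4: Dunmere=46 Fernhollow=44 Ironridge=27 → close Dunmere (overflow 36)
  46÷2 = 23 each, +1 to first 0
Round 5: Fernhollow=67 Ironridge=50 → close Fernhollow (overflow 52)
  67÷1 = 67 each, +1 to first 0

Closure order: Juniper, Ashgrove, Elkhorn, Dunmere, Fernhollow
Last habitat: Ironridge with 117 animals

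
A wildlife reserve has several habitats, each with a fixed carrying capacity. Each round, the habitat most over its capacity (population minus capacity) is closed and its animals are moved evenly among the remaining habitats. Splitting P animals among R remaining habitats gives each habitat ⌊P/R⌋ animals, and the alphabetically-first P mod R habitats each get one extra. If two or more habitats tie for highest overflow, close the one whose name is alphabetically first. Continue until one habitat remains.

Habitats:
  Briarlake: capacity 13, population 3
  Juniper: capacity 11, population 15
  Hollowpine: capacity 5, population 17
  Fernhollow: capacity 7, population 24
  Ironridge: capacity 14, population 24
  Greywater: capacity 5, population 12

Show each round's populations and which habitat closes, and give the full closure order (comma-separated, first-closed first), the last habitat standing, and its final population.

Closure order: Fernhollow, Hollowpine, Ironridge, Greywater, Juniper
Last habitat: Briarlake with 95 animals

Round 1: Briarlake=3 Fernhollow=24 Greywater=12 Hollowpine=17 Ironridge=24 Juniper=15 → close Fernhollow (overflow 17)
  24÷5 = 4 each, +1 to first 4
Round 2: Briarlake=8 Greywater=17 Hollowpine=22 Ironridge=29 Juniper=19 → close Hollowpine (overflow 17)
  22÷4 = 5 each, +1 to first 2
Round 3: Briarlake=14 Greywater=23 Ironridge=34 Juniper=24 → close Ironridge (overflow 20)
  34÷3 = 11 each, +1 to first 1
Round 4: Briarlake=26 Greywater=34 Juniper=35 → close Greywater (overflow 29)
  34÷2 = 17 each, +1 to first 0
Round 5: Briarlake=43 Juniper=52 → close Juniper (overflow 41)
  52÷1 = 52 each, +1 to first 0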